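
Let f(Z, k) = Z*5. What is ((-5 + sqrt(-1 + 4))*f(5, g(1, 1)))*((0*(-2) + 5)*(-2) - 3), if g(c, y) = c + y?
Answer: 1625 - 325*sqrt(3) ≈ 1062.1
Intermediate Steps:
f(Z, k) = 5*Z
((-5 + sqrt(-1 + 4))*f(5, g(1, 1)))*((0*(-2) + 5)*(-2) - 3) = ((-5 + sqrt(-1 + 4))*(5*5))*((0*(-2) + 5)*(-2) - 3) = ((-5 + sqrt(3))*25)*((0 + 5)*(-2) - 3) = (-125 + 25*sqrt(3))*(5*(-2) - 3) = (-125 + 25*sqrt(3))*(-10 - 3) = (-125 + 25*sqrt(3))*(-13) = 1625 - 325*sqrt(3)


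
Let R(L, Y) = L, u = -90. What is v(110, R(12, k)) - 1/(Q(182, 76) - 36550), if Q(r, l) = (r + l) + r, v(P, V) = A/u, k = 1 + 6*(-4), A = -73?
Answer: 131806/162495 ≈ 0.81114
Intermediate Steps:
k = -23 (k = 1 - 24 = -23)
v(P, V) = 73/90 (v(P, V) = -73/(-90) = -73*(-1/90) = 73/90)
Q(r, l) = l + 2*r (Q(r, l) = (l + r) + r = l + 2*r)
v(110, R(12, k)) - 1/(Q(182, 76) - 36550) = 73/90 - 1/((76 + 2*182) - 36550) = 73/90 - 1/((76 + 364) - 36550) = 73/90 - 1/(440 - 36550) = 73/90 - 1/(-36110) = 73/90 - 1*(-1/36110) = 73/90 + 1/36110 = 131806/162495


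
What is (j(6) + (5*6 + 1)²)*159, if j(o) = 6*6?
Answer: 158523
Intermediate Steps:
j(o) = 36
(j(6) + (5*6 + 1)²)*159 = (36 + (5*6 + 1)²)*159 = (36 + (30 + 1)²)*159 = (36 + 31²)*159 = (36 + 961)*159 = 997*159 = 158523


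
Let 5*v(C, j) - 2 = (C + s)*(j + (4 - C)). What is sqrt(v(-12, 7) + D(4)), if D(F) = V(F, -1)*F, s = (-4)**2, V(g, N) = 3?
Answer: sqrt(770)/5 ≈ 5.5498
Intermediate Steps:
s = 16
D(F) = 3*F
v(C, j) = 2/5 + (16 + C)*(4 + j - C)/5 (v(C, j) = 2/5 + ((C + 16)*(j + (4 - C)))/5 = 2/5 + ((16 + C)*(4 + j - C))/5 = 2/5 + (16 + C)*(4 + j - C)/5)
sqrt(v(-12, 7) + D(4)) = sqrt((66/5 - 12/5*(-12) - 1/5*(-12)**2 + (16/5)*7 + (1/5)*(-12)*7) + 3*4) = sqrt((66/5 + 144/5 - 1/5*144 + 112/5 - 84/5) + 12) = sqrt((66/5 + 144/5 - 144/5 + 112/5 - 84/5) + 12) = sqrt(94/5 + 12) = sqrt(154/5) = sqrt(770)/5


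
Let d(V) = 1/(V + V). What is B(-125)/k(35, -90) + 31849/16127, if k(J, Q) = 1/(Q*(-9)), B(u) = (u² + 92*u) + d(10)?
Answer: 107770047485/32254 ≈ 3.3413e+6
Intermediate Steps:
d(V) = 1/(2*V)
B(u) = 1/20 + u² + 92*u (B(u) = (u² + 92*u) + (½)/10 = (u² + 92*u) + (½)*(⅒) = (u² + 92*u) + 1/20 = 1/20 + u² + 92*u)
k(J, Q) = -1/(9*Q) (k(J, Q) = 1/(-9*Q) = -1/(9*Q))
B(-125)/k(35, -90) + 31849/16127 = (1/20 + (-125)² + 92*(-125))/((-⅑/(-90))) + 31849/16127 = (1/20 + 15625 - 11500)/((-⅑*(-1/90))) + 31849*(1/16127) = 82501/(20*(1/810)) + 31849/16127 = (82501/20)*810 + 31849/16127 = 6682581/2 + 31849/16127 = 107770047485/32254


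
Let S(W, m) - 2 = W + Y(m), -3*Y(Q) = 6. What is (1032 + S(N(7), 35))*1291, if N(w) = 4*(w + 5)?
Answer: 1394280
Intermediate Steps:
N(w) = 20 + 4*w (N(w) = 4*(5 + w) = 20 + 4*w)
Y(Q) = -2 (Y(Q) = -1/3*6 = -2)
S(W, m) = W (S(W, m) = 2 + (W - 2) = 2 + (-2 + W) = W)
(1032 + S(N(7), 35))*1291 = (1032 + (20 + 4*7))*1291 = (1032 + (20 + 28))*1291 = (1032 + 48)*1291 = 1080*1291 = 1394280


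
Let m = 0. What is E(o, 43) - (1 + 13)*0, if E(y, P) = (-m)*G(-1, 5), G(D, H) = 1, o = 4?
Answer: 0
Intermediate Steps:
E(y, P) = 0 (E(y, P) = -1*0*1 = 0*1 = 0)
E(o, 43) - (1 + 13)*0 = 0 - (1 + 13)*0 = 0 - 14*0 = 0 - 1*0 = 0 + 0 = 0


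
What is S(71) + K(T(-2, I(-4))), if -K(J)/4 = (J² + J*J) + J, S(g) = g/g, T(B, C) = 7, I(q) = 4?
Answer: -419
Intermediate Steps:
S(g) = 1
K(J) = -8*J² - 4*J (K(J) = -4*((J² + J*J) + J) = -4*((J² + J²) + J) = -4*(2*J² + J) = -4*(J + 2*J²) = -8*J² - 4*J)
S(71) + K(T(-2, I(-4))) = 1 - 4*7*(1 + 2*7) = 1 - 4*7*(1 + 14) = 1 - 4*7*15 = 1 - 420 = -419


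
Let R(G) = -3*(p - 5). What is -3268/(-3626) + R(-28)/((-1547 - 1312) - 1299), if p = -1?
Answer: 53663/59829 ≈ 0.89694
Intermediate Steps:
R(G) = 18 (R(G) = -3*(-1 - 5) = -3*(-6) = 18)
-3268/(-3626) + R(-28)/((-1547 - 1312) - 1299) = -3268/(-3626) + 18/((-1547 - 1312) - 1299) = -3268*(-1/3626) + 18/(-2859 - 1299) = 1634/1813 + 18/(-4158) = 1634/1813 + 18*(-1/4158) = 1634/1813 - 1/231 = 53663/59829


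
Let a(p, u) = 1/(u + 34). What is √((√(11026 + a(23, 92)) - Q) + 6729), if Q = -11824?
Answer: √(32727492 + 42*√19449878)/42 ≈ 136.59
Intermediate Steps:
a(p, u) = 1/(34 + u)
√((√(11026 + a(23, 92)) - Q) + 6729) = √((√(11026 + 1/(34 + 92)) - 1*(-11824)) + 6729) = √((√(11026 + 1/126) + 11824) + 6729) = √((√(1389277/126) + 11824) + 6729) = √((√19449878/42 + 11824) + 6729) = √((11824 + √19449878/42) + 6729) = √(18553 + √19449878/42)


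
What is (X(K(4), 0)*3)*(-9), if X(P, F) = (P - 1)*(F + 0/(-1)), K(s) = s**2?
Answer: 0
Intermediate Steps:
X(P, F) = F*(-1 + P) (X(P, F) = (-1 + P)*(F + 0*(-1)) = (-1 + P)*(F + 0) = (-1 + P)*F = F*(-1 + P))
(X(K(4), 0)*3)*(-9) = ((0*(-1 + 4**2))*3)*(-9) = ((0*(-1 + 16))*3)*(-9) = ((0*15)*3)*(-9) = (0*3)*(-9) = 0*(-9) = 0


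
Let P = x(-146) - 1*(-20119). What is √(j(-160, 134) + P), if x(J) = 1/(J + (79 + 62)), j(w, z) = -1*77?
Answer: √501045/5 ≈ 141.57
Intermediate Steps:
j(w, z) = -77
x(J) = 1/(141 + J) (x(J) = 1/(J + 141) = 1/(141 + J))
P = 100594/5 (P = 1/(141 - 146) - 1*(-20119) = 1/(-5) + 20119 = -⅕ + 20119 = 100594/5 ≈ 20119.)
√(j(-160, 134) + P) = √(-77 + 100594/5) = √(100209/5) = √501045/5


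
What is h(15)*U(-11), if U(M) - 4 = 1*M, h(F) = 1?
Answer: -7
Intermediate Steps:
U(M) = 4 + M (U(M) = 4 + 1*M = 4 + M)
h(15)*U(-11) = 1*(4 - 11) = 1*(-7) = -7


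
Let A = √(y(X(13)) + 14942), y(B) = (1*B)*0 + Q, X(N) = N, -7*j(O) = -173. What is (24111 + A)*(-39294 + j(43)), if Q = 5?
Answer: -6627752235/7 - 274885*√14947/7 ≈ -9.5162e+8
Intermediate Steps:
j(O) = 173/7 (j(O) = -⅐*(-173) = 173/7)
y(B) = 5 (y(B) = (1*B)*0 + 5 = B*0 + 5 = 0 + 5 = 5)
A = √14947 (A = √(5 + 14942) = √14947 ≈ 122.26)
(24111 + A)*(-39294 + j(43)) = (24111 + √14947)*(-39294 + 173/7) = (24111 + √14947)*(-274885/7) = -6627752235/7 - 274885*√14947/7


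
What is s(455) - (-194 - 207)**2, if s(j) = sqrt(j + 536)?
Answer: -160801 + sqrt(991) ≈ -1.6077e+5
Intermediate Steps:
s(j) = sqrt(536 + j)
s(455) - (-194 - 207)**2 = sqrt(536 + 455) - (-194 - 207)**2 = sqrt(991) - 1*(-401)**2 = sqrt(991) - 1*160801 = sqrt(991) - 160801 = -160801 + sqrt(991)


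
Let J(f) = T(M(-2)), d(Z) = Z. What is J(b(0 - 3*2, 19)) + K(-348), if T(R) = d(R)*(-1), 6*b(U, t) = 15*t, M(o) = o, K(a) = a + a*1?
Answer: -694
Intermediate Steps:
K(a) = 2*a (K(a) = a + a = 2*a)
b(U, t) = 5*t/2 (b(U, t) = (15*t)/6 = 5*t/2)
T(R) = -R (T(R) = R*(-1) = -R)
J(f) = 2 (J(f) = -1*(-2) = 2)
J(b(0 - 3*2, 19)) + K(-348) = 2 + 2*(-348) = 2 - 696 = -694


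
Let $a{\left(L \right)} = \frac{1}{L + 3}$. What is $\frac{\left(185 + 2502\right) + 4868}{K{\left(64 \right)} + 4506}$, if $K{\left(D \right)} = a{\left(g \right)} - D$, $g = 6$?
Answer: $\frac{67995}{39979} \approx 1.7008$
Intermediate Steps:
$a{\left(L \right)} = \frac{1}{3 + L}$
$K{\left(D \right)} = \frac{1}{9} - D$ ($K{\left(D \right)} = \frac{1}{3 + 6} - D = \frac{1}{9} - D$)
$\frac{\left(185 + 2502\right) + 4868}{K{\left(64 \right)} + 4506} = \frac{\left(185 + 2502\right) + 4868}{\left(\frac{1}{9} - 64\right) + 4506} = \frac{2687 + 4868}{\left(\frac{1}{9} - 64\right) + 4506} = \frac{7555}{- \frac{575}{9} + 4506} = \frac{7555}{\frac{39979}{9}} = 7555 \cdot \frac{9}{39979} = \frac{67995}{39979}$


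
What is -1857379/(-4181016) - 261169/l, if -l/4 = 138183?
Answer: 58849571587/64193925992 ≈ 0.91675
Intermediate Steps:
l = -552732 (l = -4*138183 = -552732)
-1857379/(-4181016) - 261169/l = -1857379/(-4181016) - 261169/(-552732) = -1857379*(-1/4181016) - 261169*(-1/552732) = 1857379/4181016 + 261169/552732 = 58849571587/64193925992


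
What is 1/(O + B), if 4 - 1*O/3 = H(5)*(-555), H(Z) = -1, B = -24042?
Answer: -1/25695 ≈ -3.8918e-5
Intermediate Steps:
O = -1653 (O = 12 - (-3)*(-555) = 12 - 3*555 = 12 - 1665 = -1653)
1/(O + B) = 1/(-1653 - 24042) = 1/(-25695) = -1/25695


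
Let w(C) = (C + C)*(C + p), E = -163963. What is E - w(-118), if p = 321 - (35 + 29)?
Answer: -131159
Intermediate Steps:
p = 257 (p = 321 - 1*64 = 321 - 64 = 257)
w(C) = 2*C*(257 + C) (w(C) = (C + C)*(C + 257) = (2*C)*(257 + C) = 2*C*(257 + C))
E - w(-118) = -163963 - 2*(-118)*(257 - 118) = -163963 - 2*(-118)*139 = -163963 - 1*(-32804) = -163963 + 32804 = -131159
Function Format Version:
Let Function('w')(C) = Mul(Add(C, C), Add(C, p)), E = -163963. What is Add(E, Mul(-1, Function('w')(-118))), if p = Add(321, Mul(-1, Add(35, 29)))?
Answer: -131159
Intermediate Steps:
p = 257 (p = Add(321, Mul(-1, 64)) = Add(321, -64) = 257)
Function('w')(C) = Mul(2, C, Add(257, C)) (Function('w')(C) = Mul(Add(C, C), Add(C, 257)) = Mul(Mul(2, C), Add(257, C)) = Mul(2, C, Add(257, C)))
Add(E, Mul(-1, Function('w')(-118))) = Add(-163963, Mul(-1, Mul(2, -118, Add(257, -118)))) = Add(-163963, Mul(-1, Mul(2, -118, 139))) = Add(-163963, Mul(-1, -32804)) = Add(-163963, 32804) = -131159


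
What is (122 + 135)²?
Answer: 66049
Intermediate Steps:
(122 + 135)² = 257² = 66049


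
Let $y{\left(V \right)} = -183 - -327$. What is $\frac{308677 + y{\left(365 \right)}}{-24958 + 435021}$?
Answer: $\frac{308821}{410063} \approx 0.75311$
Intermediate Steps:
$y{\left(V \right)} = 144$ ($y{\left(V \right)} = -183 + 327 = 144$)
$\frac{308677 + y{\left(365 \right)}}{-24958 + 435021} = \frac{308677 + 144}{-24958 + 435021} = \frac{308821}{410063}$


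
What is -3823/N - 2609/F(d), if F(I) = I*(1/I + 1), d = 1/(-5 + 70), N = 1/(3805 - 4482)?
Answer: 170649701/66 ≈ 2.5856e+6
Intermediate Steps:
N = -1/677 (N = 1/(-677) = -1/677 ≈ -0.0014771)
d = 1/65 ≈ 0.015385
F(I) = I*(1 + 1/I) (F(I) = I*(1/I + 1) = I*(1 + 1/I))
-3823/N - 2609/F(d) = -3823/(-1/677) - 2609/(1 + 1/65) = -3823*(-677) - 2609/66/65 = 2588171 - 2609*65/66 = 2588171 - 169585/66 = 170649701/66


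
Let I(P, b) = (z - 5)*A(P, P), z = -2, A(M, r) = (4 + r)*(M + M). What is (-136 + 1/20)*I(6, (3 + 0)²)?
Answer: 114198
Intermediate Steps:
A(M, r) = 2*M*(4 + r) (A(M, r) = (4 + r)*(2*M) = 2*M*(4 + r))
I(P, b) = -14*P*(4 + P) (I(P, b) = (-2 - 5)*(2*P*(4 + P)) = -14*P*(4 + P))
(-136 + 1/20)*I(6, (3 + 0)²) = (-136 + 1/20)*(-14*6*(4 + 6)) = (-136 + 1/20)*(-14*6*10) = -2719/20*(-840) = 114198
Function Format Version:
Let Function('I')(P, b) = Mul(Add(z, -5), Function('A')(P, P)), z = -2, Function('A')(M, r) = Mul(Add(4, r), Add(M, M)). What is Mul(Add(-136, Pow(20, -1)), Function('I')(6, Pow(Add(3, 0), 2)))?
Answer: 114198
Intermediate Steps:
Function('A')(M, r) = Mul(2, M, Add(4, r)) (Function('A')(M, r) = Mul(Add(4, r), Mul(2, M)) = Mul(2, M, Add(4, r)))
Function('I')(P, b) = Mul(-14, P, Add(4, P)) (Function('I')(P, b) = Mul(Add(-2, -5), Mul(2, P, Add(4, P))) = Mul(-7, Mul(2, P, Add(4, P))) = Mul(-14, P, Add(4, P)))
Mul(Add(-136, Pow(20, -1)), Function('I')(6, Pow(Add(3, 0), 2))) = Mul(Add(-136, Pow(20, -1)), Mul(-14, 6, Add(4, 6))) = Mul(Add(-136, Rational(1, 20)), Mul(-14, 6, 10)) = Mul(Rational(-2719, 20), -840) = 114198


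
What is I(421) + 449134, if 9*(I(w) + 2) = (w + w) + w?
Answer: 1347817/3 ≈ 4.4927e+5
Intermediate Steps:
I(w) = -2 + w/3 (I(w) = -2 + ((w + w) + w)/9 = -2 + (2*w + w)/9 = -2 + (3*w)/9 = -2 + w/3)
I(421) + 449134 = (-2 + (1/3)*421) + 449134 = (-2 + 421/3) + 449134 = 415/3 + 449134 = 1347817/3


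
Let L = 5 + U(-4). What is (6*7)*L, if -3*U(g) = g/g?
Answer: 196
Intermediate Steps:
U(g) = -1/3 (U(g) = -g/(3*g) = -1/3*1 = -1/3)
L = 14/3 (L = 5 - 1/3 = 14/3 ≈ 4.6667)
(6*7)*L = (6*7)*(14/3) = 42*(14/3) = 196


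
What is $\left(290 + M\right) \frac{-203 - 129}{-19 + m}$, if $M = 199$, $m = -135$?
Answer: $\frac{81174}{77} \approx 1054.2$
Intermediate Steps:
$\left(290 + M\right) \frac{-203 - 129}{-19 + m} = \left(290 + 199\right) \frac{-203 - 129}{-19 - 135} = 489 \left(- \frac{332}{-154}\right) = 489 \left(\left(-332\right) \left(- \frac{1}{154}\right)\right) = 489 \cdot \frac{166}{77} = \frac{81174}{77}$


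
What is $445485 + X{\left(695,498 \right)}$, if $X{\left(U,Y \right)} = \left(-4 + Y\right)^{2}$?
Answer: $689521$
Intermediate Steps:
$445485 + X{\left(695,498 \right)} = 445485 + \left(-4 + 498\right)^{2} = 445485 + 494^{2} = 445485 + 244036 = 689521$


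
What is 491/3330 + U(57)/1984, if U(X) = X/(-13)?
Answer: 6237031/42943680 ≈ 0.14524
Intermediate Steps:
U(X) = -X/13 (U(X) = X*(-1/13) = -X/13)
491/3330 + U(57)/1984 = 491/3330 - 1/13*57/1984 = 491*(1/3330) - 57/13*1/1984 = 491/3330 - 57/25792 = 6237031/42943680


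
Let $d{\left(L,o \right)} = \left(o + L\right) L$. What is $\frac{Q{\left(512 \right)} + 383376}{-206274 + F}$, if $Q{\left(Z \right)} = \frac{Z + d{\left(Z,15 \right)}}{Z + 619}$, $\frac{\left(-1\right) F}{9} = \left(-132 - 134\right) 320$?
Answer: $\frac{72311432}{105523431} \approx 0.68526$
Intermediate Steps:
$F = 766080$ ($F = - 9 \left(-132 - 134\right) 320 = - 9 \left(\left(-266\right) 320\right) = \left(-9\right) \left(-85120\right) = 766080$)
$d{\left(L,o \right)} = L \left(L + o\right)$ ($d{\left(L,o \right)} = \left(L + o\right) L = L \left(L + o\right)$)
$Q{\left(Z \right)} = \frac{Z + Z \left(15 + Z\right)}{619 + Z}$ ($Q{\left(Z \right)} = \frac{Z + Z \left(Z + 15\right)}{Z + 619} = \frac{Z + Z \left(15 + Z\right)}{619 + Z}$)
$\frac{Q{\left(512 \right)} + 383376}{-206274 + F} = \frac{\frac{512 \left(16 + 512\right)}{619 + 512} + 383376}{-206274 + 766080} = \frac{512 \cdot \frac{1}{1131} \cdot 528 + 383376}{559806} = \left(512 \cdot \frac{1}{1131} \cdot 528 + 383376\right) \frac{1}{559806} = \left(\frac{90112}{377} + 383376\right) \frac{1}{559806} = \frac{144622864}{377} \cdot \frac{1}{559806} = \frac{72311432}{105523431}$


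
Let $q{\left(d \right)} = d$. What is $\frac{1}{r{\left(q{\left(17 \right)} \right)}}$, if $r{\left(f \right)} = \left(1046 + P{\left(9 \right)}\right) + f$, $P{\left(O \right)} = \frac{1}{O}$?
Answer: $\frac{9}{9568} \approx 0.00094064$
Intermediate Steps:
$r{\left(f \right)} = \frac{9415}{9} + f$ ($r{\left(f \right)} = \left(1046 + \frac{1}{9}\right) + f = \frac{9415}{9} + f$)
$\frac{1}{r{\left(q{\left(17 \right)} \right)}} = \frac{1}{\frac{9415}{9} + 17} = \frac{1}{\frac{9568}{9}} = \frac{9}{9568}$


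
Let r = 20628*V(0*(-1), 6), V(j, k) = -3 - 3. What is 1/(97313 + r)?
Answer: -1/26455 ≈ -3.7800e-5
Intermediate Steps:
V(j, k) = -6
r = -123768 (r = 20628*(-6) = -123768)
1/(97313 + r) = 1/(97313 - 123768) = 1/(-26455) = -1/26455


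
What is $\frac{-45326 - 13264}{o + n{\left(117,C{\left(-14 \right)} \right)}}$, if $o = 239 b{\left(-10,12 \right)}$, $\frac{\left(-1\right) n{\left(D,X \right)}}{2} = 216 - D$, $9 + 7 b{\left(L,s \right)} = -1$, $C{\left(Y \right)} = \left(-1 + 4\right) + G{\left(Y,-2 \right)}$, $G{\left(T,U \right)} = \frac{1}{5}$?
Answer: $\frac{205065}{1888} \approx 108.61$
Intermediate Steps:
$G{\left(T,U \right)} = \frac{1}{5}$
$C{\left(Y \right)} = \frac{16}{5}$ ($C{\left(Y \right)} = \left(-1 + 4\right) + \frac{1}{5} = 3 + \frac{1}{5} = \frac{16}{5}$)
$b{\left(L,s \right)} = - \frac{10}{7}$ ($b{\left(L,s \right)} = - \frac{9}{7} + \frac{1}{7} \left(-1\right) = - \frac{9}{7} - \frac{1}{7} = - \frac{10}{7}$)
$n{\left(D,X \right)} = -432 + 2 D$ ($n{\left(D,X \right)} = - 2 \left(216 - D\right) = -432 + 2 D$)
$o = - \frac{2390}{7}$ ($o = 239 \left(- \frac{10}{7}\right) = - \frac{2390}{7} \approx -341.43$)
$\frac{-45326 - 13264}{o + n{\left(117,C{\left(-14 \right)} \right)}} = \frac{-45326 - 13264}{- \frac{2390}{7} + \left(-432 + 2 \cdot 117\right)} = - \frac{58590}{- \frac{2390}{7} + \left(-432 + 234\right)} = - \frac{58590}{- \frac{2390}{7} - 198} = - \frac{58590}{- \frac{3776}{7}} = \left(-58590\right) \left(- \frac{7}{3776}\right) = \frac{205065}{1888}$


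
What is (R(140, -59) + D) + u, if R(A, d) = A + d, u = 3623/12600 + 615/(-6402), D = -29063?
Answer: -389637230159/13444200 ≈ -28982.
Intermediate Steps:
u = 2574241/13444200 (u = 3623*(1/12600) + 615*(-1/6402) = 3623/12600 - 205/2134 = 2574241/13444200 ≈ 0.19148)
(R(140, -59) + D) + u = ((140 - 59) - 29063) + 2574241/13444200 = (81 - 29063) + 2574241/13444200 = -28982 + 2574241/13444200 = -389637230159/13444200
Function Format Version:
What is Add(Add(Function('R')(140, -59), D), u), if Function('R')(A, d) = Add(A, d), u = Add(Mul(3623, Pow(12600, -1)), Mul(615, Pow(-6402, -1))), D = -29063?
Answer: Rational(-389637230159, 13444200) ≈ -28982.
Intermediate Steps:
u = Rational(2574241, 13444200) (u = Add(Mul(3623, Rational(1, 12600)), Mul(615, Rational(-1, 6402))) = Add(Rational(3623, 12600), Rational(-205, 2134)) = Rational(2574241, 13444200) ≈ 0.19148)
Add(Add(Function('R')(140, -59), D), u) = Add(Add(Add(140, -59), -29063), Rational(2574241, 13444200)) = Add(Add(81, -29063), Rational(2574241, 13444200)) = Add(-28982, Rational(2574241, 13444200)) = Rational(-389637230159, 13444200)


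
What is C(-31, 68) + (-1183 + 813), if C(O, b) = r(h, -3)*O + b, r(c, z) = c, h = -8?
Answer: -54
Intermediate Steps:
C(O, b) = b - 8*O (C(O, b) = -8*O + b = b - 8*O)
C(-31, 68) + (-1183 + 813) = (68 - 8*(-31)) + (-1183 + 813) = (68 + 248) - 370 = 316 - 370 = -54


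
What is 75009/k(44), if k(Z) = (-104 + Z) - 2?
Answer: -75009/62 ≈ -1209.8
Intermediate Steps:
k(Z) = -106 + Z
75009/k(44) = 75009/(-106 + 44) = 75009/(-62) = 75009*(-1/62) = -75009/62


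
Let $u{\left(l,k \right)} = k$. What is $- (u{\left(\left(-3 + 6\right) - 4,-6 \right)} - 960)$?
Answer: $966$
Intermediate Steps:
$- (u{\left(\left(-3 + 6\right) - 4,-6 \right)} - 960) = - (-6 - 960) = \left(-1\right) \left(-966\right) = 966$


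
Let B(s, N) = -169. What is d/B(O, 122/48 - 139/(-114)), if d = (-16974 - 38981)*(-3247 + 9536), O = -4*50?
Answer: 351900995/169 ≈ 2.0823e+6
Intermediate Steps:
O = -200
d = -351900995 (d = -55955*6289 = -351900995)
d/B(O, 122/48 - 139/(-114)) = -351900995/(-169) = -351900995*(-1/169) = 351900995/169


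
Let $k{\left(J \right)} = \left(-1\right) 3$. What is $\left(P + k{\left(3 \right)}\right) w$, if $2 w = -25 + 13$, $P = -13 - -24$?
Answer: $-48$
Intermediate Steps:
$k{\left(J \right)} = -3$
$P = 11$ ($P = -13 + 24 = 11$)
$w = -6$ ($w = \frac{-25 + 13}{2} = \frac{1}{2} \left(-12\right) = -6$)
$\left(P + k{\left(3 \right)}\right) w = \left(11 - 3\right) \left(-6\right) = 8 \left(-6\right) = -48$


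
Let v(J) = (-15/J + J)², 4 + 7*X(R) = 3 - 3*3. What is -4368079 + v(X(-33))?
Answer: -856127355/196 ≈ -4.3680e+6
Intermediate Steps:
X(R) = -10/7 (X(R) = -4/7 + (3 - 3*3)/7 = -4/7 + (3 - 9)/7 = -4/7 + (⅐)*(-6) = -4/7 - 6/7 = -10/7)
v(J) = (J - 15/J)²
-4368079 + v(X(-33)) = -4368079 + (-15 + (-10/7)²)²/(-10/7)² = -4368079 + 49*(-15 + 100/49)²/100 = -4368079 + 49*(-635/49)²/100 = -4368079 + (49/100)*(403225/2401) = -4368079 + 16129/196 = -856127355/196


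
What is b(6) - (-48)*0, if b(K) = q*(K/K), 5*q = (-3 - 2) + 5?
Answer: 0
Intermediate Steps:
q = 0 (q = ((-3 - 2) + 5)/5 = (-5 + 5)/5 = (⅕)*0 = 0)
b(K) = 0 (b(K) = 0*(K/K) = 0*1 = 0)
b(6) - (-48)*0 = 0 - (-48)*0 = 0 - 24*0 = 0 + 0 = 0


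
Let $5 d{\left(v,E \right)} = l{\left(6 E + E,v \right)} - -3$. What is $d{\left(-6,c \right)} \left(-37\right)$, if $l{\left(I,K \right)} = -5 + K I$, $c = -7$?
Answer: $- \frac{10804}{5} \approx -2160.8$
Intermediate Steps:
$l{\left(I,K \right)} = -5 + I K$
$d{\left(v,E \right)} = - \frac{2}{5} + \frac{7 E v}{5}$ ($d{\left(v,E \right)} = \frac{\left(-5 + \left(6 E + E\right) v\right) - -3}{5} = \frac{\left(-5 + 7 E v\right) + 3}{5} = \frac{-2 + 7 E v}{5} = - \frac{2}{5} + \frac{7 E v}{5}$)
$d{\left(-6,c \right)} \left(-37\right) = \left(- \frac{2}{5} + \frac{7}{5} \left(-7\right) \left(-6\right)\right) \left(-37\right) = \left(- \frac{2}{5} + \frac{294}{5}\right) \left(-37\right) = \frac{292}{5} \left(-37\right) = - \frac{10804}{5}$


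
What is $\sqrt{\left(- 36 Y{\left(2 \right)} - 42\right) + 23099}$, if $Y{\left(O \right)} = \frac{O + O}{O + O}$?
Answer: $\sqrt{23021} \approx 151.73$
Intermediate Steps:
$Y{\left(O \right)} = 1$ ($Y{\left(O \right)} = \frac{2 O}{2 O} = 2 O \frac{1}{2 O} = 1$)
$\sqrt{\left(- 36 Y{\left(2 \right)} - 42\right) + 23099} = \sqrt{\left(\left(-36\right) 1 - 42\right) + 23099} = \sqrt{\left(-36 - 42\right) + 23099} = \sqrt{-78 + 23099} = \sqrt{23021}$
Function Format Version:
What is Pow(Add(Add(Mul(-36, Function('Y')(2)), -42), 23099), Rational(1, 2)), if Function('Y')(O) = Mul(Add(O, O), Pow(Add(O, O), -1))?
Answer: Pow(23021, Rational(1, 2)) ≈ 151.73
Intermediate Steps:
Function('Y')(O) = 1 (Function('Y')(O) = Mul(Mul(2, O), Pow(Mul(2, O), -1)) = Mul(Mul(2, O), Mul(Rational(1, 2), Pow(O, -1))) = 1)
Pow(Add(Add(Mul(-36, Function('Y')(2)), -42), 23099), Rational(1, 2)) = Pow(Add(Add(Mul(-36, 1), -42), 23099), Rational(1, 2)) = Pow(Add(Add(-36, -42), 23099), Rational(1, 2)) = Pow(Add(-78, 23099), Rational(1, 2)) = Pow(23021, Rational(1, 2))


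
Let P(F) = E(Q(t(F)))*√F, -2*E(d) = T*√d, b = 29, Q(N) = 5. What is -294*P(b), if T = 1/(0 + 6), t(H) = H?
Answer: 49*√145/2 ≈ 295.02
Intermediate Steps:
T = ⅙ (T = 1/6 = ⅙ ≈ 0.16667)
E(d) = -√d/12
P(F) = -√5*√F/12 (P(F) = (-√5/12)*√F = -√5*√F/12)
-294*P(b) = -(-49)*√5*√29/2 = -(-49)*√145/2 = 49*√145/2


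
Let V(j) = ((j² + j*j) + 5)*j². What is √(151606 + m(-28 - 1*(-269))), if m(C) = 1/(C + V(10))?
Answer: √65219245834827/20741 ≈ 389.37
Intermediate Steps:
V(j) = j²*(5 + 2*j²) (V(j) = ((j² + j²) + 5)*j² = (2*j² + 5)*j² = (5 + 2*j²)*j² = j²*(5 + 2*j²))
m(C) = 1/(20500 + C) (m(C) = 1/(C + 10²*(5 + 2*10²)) = 1/(C + 100*(5 + 2*100)) = 1/(C + 100*(5 + 200)) = 1/(C + 100*205) = 1/(C + 20500) = 1/(20500 + C))
√(151606 + m(-28 - 1*(-269))) = √(151606 + 1/(20500 + (-28 - 1*(-269)))) = √(151606 + 1/(20500 + (-28 + 269))) = √(151606 + 1/(20500 + 241)) = √(151606 + 1/20741) = √(3144460047/20741) = √65219245834827/20741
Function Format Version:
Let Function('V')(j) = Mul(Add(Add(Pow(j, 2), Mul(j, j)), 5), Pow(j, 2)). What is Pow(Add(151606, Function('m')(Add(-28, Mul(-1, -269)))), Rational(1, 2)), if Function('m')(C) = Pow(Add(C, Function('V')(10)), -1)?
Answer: Mul(Rational(1, 20741), Pow(65219245834827, Rational(1, 2))) ≈ 389.37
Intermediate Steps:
Function('V')(j) = Mul(Pow(j, 2), Add(5, Mul(2, Pow(j, 2)))) (Function('V')(j) = Mul(Add(Add(Pow(j, 2), Pow(j, 2)), 5), Pow(j, 2)) = Mul(Add(Mul(2, Pow(j, 2)), 5), Pow(j, 2)) = Mul(Add(5, Mul(2, Pow(j, 2))), Pow(j, 2)) = Mul(Pow(j, 2), Add(5, Mul(2, Pow(j, 2)))))
Function('m')(C) = Pow(Add(20500, C), -1) (Function('m')(C) = Pow(Add(C, Mul(Pow(10, 2), Add(5, Mul(2, Pow(10, 2))))), -1) = Pow(Add(C, Mul(100, Add(5, Mul(2, 100)))), -1) = Pow(Add(C, Mul(100, Add(5, 200))), -1) = Pow(Add(C, Mul(100, 205)), -1) = Pow(Add(C, 20500), -1) = Pow(Add(20500, C), -1))
Pow(Add(151606, Function('m')(Add(-28, Mul(-1, -269)))), Rational(1, 2)) = Pow(Add(151606, Pow(Add(20500, Add(-28, Mul(-1, -269))), -1)), Rational(1, 2)) = Pow(Add(151606, Pow(Add(20500, Add(-28, 269)), -1)), Rational(1, 2)) = Pow(Add(151606, Pow(Add(20500, 241), -1)), Rational(1, 2)) = Pow(Add(151606, Pow(20741, -1)), Rational(1, 2)) = Pow(Add(151606, Rational(1, 20741)), Rational(1, 2)) = Pow(Rational(3144460047, 20741), Rational(1, 2)) = Mul(Rational(1, 20741), Pow(65219245834827, Rational(1, 2)))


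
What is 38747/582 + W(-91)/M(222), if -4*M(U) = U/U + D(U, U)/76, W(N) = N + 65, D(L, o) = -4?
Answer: 307913/1746 ≈ 176.35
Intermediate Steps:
W(N) = 65 + N
M(U) = -9/38 (M(U) = -(U/U - 4/76)/4 = -(1 - 4*1/76)/4 = -(1 - 1/19)/4 = -1/4*18/19 = -9/38)
38747/582 + W(-91)/M(222) = 38747/582 + (65 - 91)/(-9/38) = 38747*(1/582) - 26*(-38/9) = 38747/582 + 988/9 = 307913/1746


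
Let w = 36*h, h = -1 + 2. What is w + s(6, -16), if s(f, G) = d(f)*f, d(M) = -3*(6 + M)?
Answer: -180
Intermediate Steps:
d(M) = -18 - 3*M
h = 1
s(f, G) = f*(-18 - 3*f) (s(f, G) = (-18 - 3*f)*f = f*(-18 - 3*f))
w = 36 (w = 36*1 = 36)
w + s(6, -16) = 36 - 3*6*(6 + 6) = 36 - 3*6*12 = 36 - 216 = -180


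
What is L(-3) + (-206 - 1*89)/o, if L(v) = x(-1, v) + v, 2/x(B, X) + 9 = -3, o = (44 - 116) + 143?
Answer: -3119/426 ≈ -7.3216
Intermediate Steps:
o = 71 (o = -72 + 143 = 71)
x(B, X) = -⅙ (x(B, X) = 2/(-9 - 3) = 2/(-12) = 2*(-1/12) = -⅙)
L(v) = -⅙ + v
L(-3) + (-206 - 1*89)/o = (-⅙ - 3) + (-206 - 1*89)/71 = -19/6 + (-206 - 89)*(1/71) = -19/6 - 295*1/71 = -19/6 - 295/71 = -3119/426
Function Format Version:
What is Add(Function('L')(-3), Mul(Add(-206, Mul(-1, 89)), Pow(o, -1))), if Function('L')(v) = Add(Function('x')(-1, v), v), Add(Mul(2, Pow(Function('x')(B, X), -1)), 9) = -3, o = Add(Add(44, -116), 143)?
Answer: Rational(-3119, 426) ≈ -7.3216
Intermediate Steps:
o = 71 (o = Add(-72, 143) = 71)
Function('x')(B, X) = Rational(-1, 6) (Function('x')(B, X) = Mul(2, Pow(Add(-9, -3), -1)) = Mul(2, Pow(-12, -1)) = Mul(2, Rational(-1, 12)) = Rational(-1, 6))
Function('L')(v) = Add(Rational(-1, 6), v)
Add(Function('L')(-3), Mul(Add(-206, Mul(-1, 89)), Pow(o, -1))) = Add(Add(Rational(-1, 6), -3), Mul(Add(-206, Mul(-1, 89)), Pow(71, -1))) = Add(Rational(-19, 6), Mul(Add(-206, -89), Rational(1, 71))) = Add(Rational(-19, 6), Mul(-295, Rational(1, 71))) = Add(Rational(-19, 6), Rational(-295, 71)) = Rational(-3119, 426)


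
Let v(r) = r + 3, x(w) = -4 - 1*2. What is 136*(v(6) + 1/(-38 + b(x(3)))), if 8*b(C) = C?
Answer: 189176/155 ≈ 1220.5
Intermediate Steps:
x(w) = -6 (x(w) = -4 - 2 = -6)
b(C) = C/8
v(r) = 3 + r
136*(v(6) + 1/(-38 + b(x(3)))) = 136*((3 + 6) + 1/(-38 + (⅛)*(-6))) = 136*(9 + 1/(-38 - ¾)) = 136*(9 + 1/(-155/4)) = 136*(9 - 4/155) = 136*(1391/155) = 189176/155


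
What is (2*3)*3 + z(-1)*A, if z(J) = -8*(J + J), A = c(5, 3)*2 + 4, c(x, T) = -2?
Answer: 18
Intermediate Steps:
A = 0 (A = -2*2 + 4 = -4 + 4 = 0)
z(J) = -16*J
(2*3)*3 + z(-1)*A = (2*3)*3 - 16*(-1)*0 = 6*3 + 16*0 = 18 + 0 = 18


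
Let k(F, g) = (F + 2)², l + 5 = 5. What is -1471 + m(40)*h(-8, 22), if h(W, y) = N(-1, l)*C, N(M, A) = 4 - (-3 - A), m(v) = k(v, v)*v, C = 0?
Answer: -1471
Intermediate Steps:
l = 0 (l = -5 + 5 = 0)
k(F, g) = (2 + F)²
m(v) = v*(2 + v)² (m(v) = (2 + v)²*v = v*(2 + v)²)
N(M, A) = 7 + A (N(M, A) = 4 + (3 + A) = 7 + A)
h(W, y) = 0 (h(W, y) = (7 + 0)*0 = 7*0 = 0)
-1471 + m(40)*h(-8, 22) = -1471 + (40*(2 + 40)²)*0 = -1471 + (40*42²)*0 = -1471 + (40*1764)*0 = -1471 + 70560*0 = -1471 + 0 = -1471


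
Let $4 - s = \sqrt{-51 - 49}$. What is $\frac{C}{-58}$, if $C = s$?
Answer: $- \frac{2}{29} + \frac{5 i}{29} \approx -0.068966 + 0.17241 i$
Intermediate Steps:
$s = 4 - 10 i$ ($s = 4 - \sqrt{-51 - 49} = 4 - \sqrt{-100} = 4 - 10 i \approx 4.0 - 10.0 i$)
$C = 4 - 10 i \approx 4.0 - 10.0 i$
$\frac{C}{-58} = \frac{4 - 10 i}{-58} = \left(4 - 10 i\right) \left(- \frac{1}{58}\right) = - \frac{2}{29} + \frac{5 i}{29}$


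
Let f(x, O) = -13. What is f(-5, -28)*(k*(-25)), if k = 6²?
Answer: 11700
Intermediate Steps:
k = 36
f(-5, -28)*(k*(-25)) = -468*(-25) = -13*(-900) = 11700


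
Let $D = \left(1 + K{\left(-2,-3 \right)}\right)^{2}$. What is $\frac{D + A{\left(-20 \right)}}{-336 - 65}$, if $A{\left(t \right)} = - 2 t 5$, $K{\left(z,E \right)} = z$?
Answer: $- \frac{201}{401} \approx -0.50125$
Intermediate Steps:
$A{\left(t \right)} = - 10 t$
$D = 1$ ($D = \left(1 - 2\right)^{2} = \left(-1\right)^{2} = 1$)
$\frac{D + A{\left(-20 \right)}}{-336 - 65} = \frac{1 - -200}{-336 - 65} = \frac{1 + 200}{-401} = 201 \left(- \frac{1}{401}\right) = - \frac{201}{401}$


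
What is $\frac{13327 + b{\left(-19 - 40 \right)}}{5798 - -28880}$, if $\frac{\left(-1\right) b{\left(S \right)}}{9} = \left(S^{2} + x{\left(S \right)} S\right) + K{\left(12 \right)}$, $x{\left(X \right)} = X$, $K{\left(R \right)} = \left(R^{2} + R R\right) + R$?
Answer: $- \frac{7433}{4954} \approx -1.5004$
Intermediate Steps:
$K{\left(R \right)} = R + 2 R^{2}$ ($K{\left(R \right)} = \left(R^{2} + R^{2}\right) + R = 2 R^{2} + R = R + 2 R^{2}$)
$b{\left(S \right)} = -2700 - 18 S^{2}$ ($b{\left(S \right)} = - 9 \left(\left(S^{2} + S S\right) + 12 \left(1 + 2 \cdot 12\right)\right) = - 9 \left(\left(S^{2} + S^{2}\right) + 12 \left(1 + 24\right)\right) = - 9 \left(2 S^{2} + 12 \cdot 25\right) = - 9 \left(2 S^{2} + 300\right) = - 9 \left(300 + 2 S^{2}\right) = -2700 - 18 S^{2}$)
$\frac{13327 + b{\left(-19 - 40 \right)}}{5798 - -28880} = \frac{13327 - \left(2700 + 18 \left(-19 - 40\right)^{2}\right)}{5798 - -28880} = \frac{13327 - \left(2700 + 18 \left(-19 - 40\right)^{2}\right)}{5798 + 28880} = \frac{13327 - \left(2700 + 18 \left(-59\right)^{2}\right)}{34678} = \left(13327 - 65358\right) \frac{1}{34678} = \left(-52031\right) \frac{1}{34678} = - \frac{7433}{4954}$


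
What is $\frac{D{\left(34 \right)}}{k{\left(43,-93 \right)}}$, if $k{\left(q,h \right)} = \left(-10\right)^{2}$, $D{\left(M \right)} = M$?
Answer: $\frac{17}{50} \approx 0.34$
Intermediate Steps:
$k{\left(q,h \right)} = 100$
$\frac{D{\left(34 \right)}}{k{\left(43,-93 \right)}} = \frac{34}{100} = 34 \cdot \frac{1}{100} = \frac{17}{50}$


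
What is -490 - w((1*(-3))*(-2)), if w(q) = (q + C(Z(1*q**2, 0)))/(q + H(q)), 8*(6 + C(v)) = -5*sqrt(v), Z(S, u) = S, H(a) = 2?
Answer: -15665/32 ≈ -489.53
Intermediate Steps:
C(v) = -6 - 5*sqrt(v)/8 (C(v) = -6 + (-5*sqrt(v))/8 = -6 - 5*sqrt(v)/8)
w(q) = (-6 + q - 5*sqrt(q**2)/8)/(2 + q) (w(q) = (q + (-6 - 5*sqrt(q**2)/8))/(q + 2) = (q + (-6 - 5*sqrt(q**2)/8))/(2 + q) = (-6 + q - 5*sqrt(q**2)/8)/(2 + q))
-490 - w((1*(-3))*(-2)) = -490 - (-6 + (1*(-3))*(-2) - 5*sqrt(((1*(-3))*(-2))**2)/8)/(2 + (1*(-3))*(-2)) = -490 - (-6 - 3*(-2) - 5*sqrt((-3*(-2))**2)/8)/(2 - 3*(-2)) = -490 - (-6 + 6 - 5*sqrt(6**2)/8)/(2 + 6) = -490 - (-6 + 6 - 5*sqrt(36)/8)/8 = -490 - (-6 + 6 - 5/8*6)/8 = -490 - (-6 + 6 - 15/4)/8 = -490 - (-15)/(8*4) = -490 - 1*(-15/32) = -490 + 15/32 = -15665/32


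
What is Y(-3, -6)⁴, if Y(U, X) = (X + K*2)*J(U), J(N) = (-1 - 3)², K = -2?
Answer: 655360000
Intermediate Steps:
J(N) = 16 (J(N) = (-4)² = 16)
Y(U, X) = -64 + 16*X (Y(U, X) = (X - 2*2)*16 = (X - 4)*16 = (-4 + X)*16 = -64 + 16*X)
Y(-3, -6)⁴ = (-64 + 16*(-6))⁴ = (-64 - 96)⁴ = (-160)⁴ = 655360000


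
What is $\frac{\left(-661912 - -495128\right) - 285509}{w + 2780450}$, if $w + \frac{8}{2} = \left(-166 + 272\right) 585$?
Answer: $- \frac{452293}{2842456} \approx -0.15912$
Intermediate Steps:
$w = 62006$ ($w = -4 + \left(-166 + 272\right) 585 = -4 + 106 \cdot 585 = -4 + 62010 = 62006$)
$\frac{\left(-661912 - -495128\right) - 285509}{w + 2780450} = \frac{\left(-661912 - -495128\right) - 285509}{62006 + 2780450} = \frac{\left(-661912 + 495128\right) - 285509}{2842456} = \left(-166784 - 285509\right) \frac{1}{2842456} = \left(-452293\right) \frac{1}{2842456} = - \frac{452293}{2842456}$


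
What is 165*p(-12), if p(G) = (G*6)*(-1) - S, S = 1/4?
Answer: 47355/4 ≈ 11839.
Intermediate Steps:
S = ¼ ≈ 0.25000
p(G) = -¼ - 6*G (p(G) = (G*6)*(-1) - 1*¼ = (6*G)*(-1) - ¼ = -6*G - ¼ = -¼ - 6*G)
165*p(-12) = 165*(-¼ - 6*(-12)) = 165*(-¼ + 72) = 165*(287/4) = 47355/4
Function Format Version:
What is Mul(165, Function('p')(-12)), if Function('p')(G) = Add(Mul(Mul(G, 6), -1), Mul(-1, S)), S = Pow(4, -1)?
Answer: Rational(47355, 4) ≈ 11839.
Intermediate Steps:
S = Rational(1, 4) ≈ 0.25000
Function('p')(G) = Add(Rational(-1, 4), Mul(-6, G)) (Function('p')(G) = Add(Mul(Mul(G, 6), -1), Mul(-1, Rational(1, 4))) = Add(Mul(Mul(6, G), -1), Rational(-1, 4)) = Add(Mul(-6, G), Rational(-1, 4)) = Add(Rational(-1, 4), Mul(-6, G)))
Mul(165, Function('p')(-12)) = Mul(165, Add(Rational(-1, 4), Mul(-6, -12))) = Mul(165, Add(Rational(-1, 4), 72)) = Mul(165, Rational(287, 4)) = Rational(47355, 4)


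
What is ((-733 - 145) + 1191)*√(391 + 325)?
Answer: 626*√179 ≈ 8375.3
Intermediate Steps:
((-733 - 145) + 1191)*√(391 + 325) = (-878 + 1191)*√716 = 313*(2*√179) = 626*√179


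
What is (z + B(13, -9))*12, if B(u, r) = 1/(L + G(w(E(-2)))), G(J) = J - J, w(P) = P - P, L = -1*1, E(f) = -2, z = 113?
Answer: 1344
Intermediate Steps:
L = -1
w(P) = 0
G(J) = 0
B(u, r) = -1 (B(u, r) = 1/(-1 + 0) = 1/(-1) = -1)
(z + B(13, -9))*12 = (113 - 1)*12 = 112*12 = 1344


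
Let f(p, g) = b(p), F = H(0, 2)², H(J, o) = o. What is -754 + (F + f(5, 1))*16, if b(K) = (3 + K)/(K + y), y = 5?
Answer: -3386/5 ≈ -677.20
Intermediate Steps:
F = 4 (F = 2² = 4)
b(K) = (3 + K)/(5 + K) (b(K) = (3 + K)/(K + 5) = (3 + K)/(5 + K))
f(p, g) = (3 + p)/(5 + p)
-754 + (F + f(5, 1))*16 = -754 + (4 + (3 + 5)/(5 + 5))*16 = -754 + (4 + 8/10)*16 = -754 + (4 + (⅒)*8)*16 = -754 + (4 + ⅘)*16 = -754 + (24/5)*16 = -754 + 384/5 = -3386/5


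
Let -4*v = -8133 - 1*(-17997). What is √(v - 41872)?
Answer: I*√44338 ≈ 210.57*I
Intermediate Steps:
v = -2466 (v = -(-8133 - 1*(-17997))/4 = -(-8133 + 17997)/4 = -¼*9864 = -2466)
√(v - 41872) = √(-2466 - 41872) = √(-44338) = I*√44338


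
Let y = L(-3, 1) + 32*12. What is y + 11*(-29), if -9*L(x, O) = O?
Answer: 584/9 ≈ 64.889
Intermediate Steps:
L(x, O) = -O/9
y = 3455/9 (y = -⅑*1 + 32*12 = -⅑ + 384 = 3455/9 ≈ 383.89)
y + 11*(-29) = 3455/9 + 11*(-29) = 3455/9 - 319 = 584/9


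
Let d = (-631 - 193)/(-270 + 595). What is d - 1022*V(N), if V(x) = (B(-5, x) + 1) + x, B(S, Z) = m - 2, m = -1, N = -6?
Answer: 2656376/325 ≈ 8173.5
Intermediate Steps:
B(S, Z) = -3 (B(S, Z) = -1 - 2 = -3)
d = -824/325 ≈ -2.5354
V(x) = -2 + x (V(x) = (-3 + 1) + x = -2 + x)
d - 1022*V(N) = -824/325 - 1022*(-2 - 6) = -824/325 - 1022*(-8) = -824/325 + 8176 = 2656376/325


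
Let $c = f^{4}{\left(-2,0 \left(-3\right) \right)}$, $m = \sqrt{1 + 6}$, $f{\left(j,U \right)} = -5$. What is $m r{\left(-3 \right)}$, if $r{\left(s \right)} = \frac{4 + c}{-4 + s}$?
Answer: $- \frac{629 \sqrt{7}}{7} \approx -237.74$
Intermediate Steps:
$m = \sqrt{7} \approx 2.6458$
$c = 625$ ($c = \left(-5\right)^{4} = 625$)
$r{\left(s \right)} = \frac{629}{-4 + s}$ ($r{\left(s \right)} = \frac{4 + 625}{-4 + s} = \frac{629}{-4 + s}$)
$m r{\left(-3 \right)} = \sqrt{7} \frac{629}{-4 - 3} = \sqrt{7} \frac{629}{-7} = \sqrt{7} \cdot 629 \left(- \frac{1}{7}\right) = \sqrt{7} \left(- \frac{629}{7}\right) = - \frac{629 \sqrt{7}}{7}$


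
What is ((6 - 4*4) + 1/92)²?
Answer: 844561/8464 ≈ 99.783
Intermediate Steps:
((6 - 4*4) + 1/92)² = ((6 - 16) + 1/92)² = (-10 + 1/92)² = (-919/92)² = 844561/8464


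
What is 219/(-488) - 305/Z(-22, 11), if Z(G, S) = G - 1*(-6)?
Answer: 18167/976 ≈ 18.614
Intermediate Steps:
Z(G, S) = 6 + G (Z(G, S) = G + 6 = 6 + G)
219/(-488) - 305/Z(-22, 11) = 219/(-488) - 305/(6 - 22) = 219*(-1/488) - 305/(-16) = -219/488 - 305*(-1/16) = -219/488 + 305/16 = 18167/976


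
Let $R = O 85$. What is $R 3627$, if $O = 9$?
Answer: $2774655$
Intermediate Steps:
$R = 765$ ($R = 9 \cdot 85 = 765$)
$R 3627 = 765 \cdot 3627 = 2774655$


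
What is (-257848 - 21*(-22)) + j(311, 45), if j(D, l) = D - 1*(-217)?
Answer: -256858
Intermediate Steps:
j(D, l) = 217 + D (j(D, l) = D + 217 = 217 + D)
(-257848 - 21*(-22)) + j(311, 45) = (-257848 - 21*(-22)) + (217 + 311) = (-257848 + 462) + 528 = -257386 + 528 = -256858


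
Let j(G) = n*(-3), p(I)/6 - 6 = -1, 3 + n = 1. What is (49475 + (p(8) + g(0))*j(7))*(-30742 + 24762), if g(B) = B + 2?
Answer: -297008660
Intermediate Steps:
n = -2 (n = -3 + 1 = -2)
g(B) = 2 + B
p(I) = 30 (p(I) = 36 + 6*(-1) = 36 - 6 = 30)
j(G) = 6 (j(G) = -2*(-3) = 6)
(49475 + (p(8) + g(0))*j(7))*(-30742 + 24762) = (49475 + (30 + (2 + 0))*6)*(-30742 + 24762) = (49475 + (30 + 2)*6)*(-5980) = (49475 + 32*6)*(-5980) = (49475 + 192)*(-5980) = 49667*(-5980) = -297008660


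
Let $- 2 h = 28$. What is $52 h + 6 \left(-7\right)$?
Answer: $-770$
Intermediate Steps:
$h = -14$ ($h = \left(- \frac{1}{2}\right) 28 = -14$)
$52 h + 6 \left(-7\right) = 52 \left(-14\right) + 6 \left(-7\right) = -728 - 42 = -770$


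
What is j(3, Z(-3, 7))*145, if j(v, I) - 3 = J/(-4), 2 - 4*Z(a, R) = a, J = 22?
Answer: -725/2 ≈ -362.50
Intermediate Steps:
Z(a, R) = ½ - a/4
j(v, I) = -5/2 (j(v, I) = 3 + 22/(-4) = 3 + 22*(-¼) = 3 - 11/2 = -5/2)
j(3, Z(-3, 7))*145 = -5/2*145 = -725/2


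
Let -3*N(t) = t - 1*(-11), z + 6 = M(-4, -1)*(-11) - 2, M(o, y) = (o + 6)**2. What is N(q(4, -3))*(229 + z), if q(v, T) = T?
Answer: -472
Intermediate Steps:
M(o, y) = (6 + o)**2
z = -52 (z = -6 + ((6 - 4)**2*(-11) - 2) = -6 + (2**2*(-11) - 2) = -6 + (4*(-11) - 2) = -6 + (-44 - 2) = -6 - 46 = -52)
N(t) = -11/3 - t/3 (N(t) = -(t - 1*(-11))/3 = -(t + 11)/3 = -(11 + t)/3 = -11/3 - t/3)
N(q(4, -3))*(229 + z) = (-11/3 - 1/3*(-3))*(229 - 52) = (-11/3 + 1)*177 = -8/3*177 = -472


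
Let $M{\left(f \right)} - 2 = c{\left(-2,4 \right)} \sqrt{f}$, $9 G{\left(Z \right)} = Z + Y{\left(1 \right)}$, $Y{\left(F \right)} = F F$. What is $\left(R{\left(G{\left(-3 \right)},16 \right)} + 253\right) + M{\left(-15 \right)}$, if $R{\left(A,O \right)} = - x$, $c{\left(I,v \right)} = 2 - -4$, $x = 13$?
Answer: $242 + 6 i \sqrt{15} \approx 242.0 + 23.238 i$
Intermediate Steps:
$Y{\left(F \right)} = F^{2}$
$c{\left(I,v \right)} = 6$ ($c{\left(I,v \right)} = 2 + 4 = 6$)
$G{\left(Z \right)} = \frac{1}{9} + \frac{Z}{9}$ ($G{\left(Z \right)} = \frac{Z + 1^{2}}{9} = \frac{Z + 1}{9} = \frac{1 + Z}{9} = \frac{1}{9} + \frac{Z}{9}$)
$R{\left(A,O \right)} = -13$ ($R{\left(A,O \right)} = \left(-1\right) 13 = -13$)
$M{\left(f \right)} = 2 + 6 \sqrt{f}$
$\left(R{\left(G{\left(-3 \right)},16 \right)} + 253\right) + M{\left(-15 \right)} = \left(-13 + 253\right) + \left(2 + 6 \sqrt{-15}\right) = 240 + \left(2 + 6 i \sqrt{15}\right) = 242 + 6 i \sqrt{15}$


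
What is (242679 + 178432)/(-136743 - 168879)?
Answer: -421111/305622 ≈ -1.3779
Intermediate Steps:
(242679 + 178432)/(-136743 - 168879) = 421111/(-305622) = 421111*(-1/305622) = -421111/305622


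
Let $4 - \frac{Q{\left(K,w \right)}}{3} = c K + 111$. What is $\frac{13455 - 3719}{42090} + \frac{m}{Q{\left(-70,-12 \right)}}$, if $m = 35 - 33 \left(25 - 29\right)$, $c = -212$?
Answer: $\frac{23863497}{104853205} \approx 0.22759$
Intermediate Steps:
$Q{\left(K,w \right)} = -321 + 636 K$ ($Q{\left(K,w \right)} = 12 - 3 \left(- 212 K + 111\right) = 12 - 3 \left(111 - 212 K\right) = 12 + \left(-333 + 636 K\right) = -321 + 636 K$)
$m = 167$ ($m = 35 - -132 = 35 + 132 = 167$)
$\frac{13455 - 3719}{42090} + \frac{m}{Q{\left(-70,-12 \right)}} = \frac{13455 - 3719}{42090} + \frac{167}{-321 + 636 \left(-70\right)} = 9736 \cdot \frac{1}{42090} + \frac{167}{-321 - 44520} = \frac{4868}{21045} + \frac{167}{-44841} = \frac{4868}{21045} + 167 \left(- \frac{1}{44841}\right) = \frac{4868}{21045} - \frac{167}{44841} = \frac{23863497}{104853205}$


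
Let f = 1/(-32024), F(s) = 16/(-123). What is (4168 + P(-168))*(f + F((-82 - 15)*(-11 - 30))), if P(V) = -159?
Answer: -2054640563/3938952 ≈ -521.62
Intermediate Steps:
F(s) = -16/123 (F(s) = 16*(-1/123) = -16/123)
f = -1/32024 ≈ -3.1227e-5
(4168 + P(-168))*(f + F((-82 - 15)*(-11 - 30))) = (4168 - 159)*(-1/32024 - 16/123) = 4009*(-512507/3938952) = -2054640563/3938952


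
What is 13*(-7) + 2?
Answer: -89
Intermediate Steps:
13*(-7) + 2 = -91 + 2 = -89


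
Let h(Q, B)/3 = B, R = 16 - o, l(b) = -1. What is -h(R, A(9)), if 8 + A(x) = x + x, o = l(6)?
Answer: -30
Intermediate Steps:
o = -1
R = 17 (R = 16 - 1*(-1) = 16 + 1 = 17)
A(x) = -8 + 2*x (A(x) = -8 + (x + x) = -8 + 2*x)
h(Q, B) = 3*B
-h(R, A(9)) = -3*(-8 + 2*9) = -3*(-8 + 18) = -3*10 = -1*30 = -30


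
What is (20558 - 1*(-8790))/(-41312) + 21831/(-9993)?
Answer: -99596403/34402568 ≈ -2.8950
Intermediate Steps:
(20558 - 1*(-8790))/(-41312) + 21831/(-9993) = (20558 + 8790)*(-1/41312) + 21831*(-1/9993) = 29348*(-1/41312) - 7277/3331 = -7337/10328 - 7277/3331 = -99596403/34402568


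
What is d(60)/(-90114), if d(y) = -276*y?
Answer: 120/653 ≈ 0.18377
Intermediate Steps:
d(60)/(-90114) = -276*60/(-90114) = -16560*(-1/90114) = 120/653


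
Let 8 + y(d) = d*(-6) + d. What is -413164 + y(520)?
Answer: -415772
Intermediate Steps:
y(d) = -8 - 5*d (y(d) = -8 + (d*(-6) + d) = -8 + (-6*d + d) = -8 - 5*d)
-413164 + y(520) = -413164 + (-8 - 5*520) = -413164 + (-8 - 2600) = -413164 - 2608 = -415772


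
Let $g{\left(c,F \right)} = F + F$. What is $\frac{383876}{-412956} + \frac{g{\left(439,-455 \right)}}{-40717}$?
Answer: $- \frac{3813622283}{4203582363} \approx -0.90723$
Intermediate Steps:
$g{\left(c,F \right)} = 2 F$
$\frac{383876}{-412956} + \frac{g{\left(439,-455 \right)}}{-40717} = \frac{383876}{-412956} + \frac{2 \left(-455\right)}{-40717} = 383876 \left(- \frac{1}{412956}\right) - - \frac{910}{40717} = - \frac{95969}{103239} + \frac{910}{40717} = - \frac{3813622283}{4203582363}$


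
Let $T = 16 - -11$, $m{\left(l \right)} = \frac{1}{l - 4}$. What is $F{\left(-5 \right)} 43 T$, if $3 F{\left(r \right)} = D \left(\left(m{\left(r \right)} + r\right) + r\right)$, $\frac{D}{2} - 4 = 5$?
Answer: $-70434$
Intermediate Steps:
$D = 18$ ($D = 8 + 2 \cdot 5 = 8 + 10 = 18$)
$m{\left(l \right)} = \frac{1}{-4 + l}$
$F{\left(r \right)} = \frac{6}{-4 + r} + 12 r$ ($F{\left(r \right)} = \frac{18 \left(\left(\frac{1}{-4 + r} + r\right) + r\right)}{3} = \frac{18 \left(\left(r + \frac{1}{-4 + r}\right) + r\right)}{3} = \frac{18 \left(\frac{1}{-4 + r} + 2 r\right)}{3} = \frac{\frac{18}{-4 + r} + 36 r}{3} = \frac{6}{-4 + r} + 12 r$)
$T = 27$ ($T = 16 + 11 = 27$)
$F{\left(-5 \right)} 43 T = \frac{6 \left(1 + 2 \left(-5\right) \left(-4 - 5\right)\right)}{-4 - 5} \cdot 43 \cdot 27 = \frac{6 \left(1 + 2 \left(-5\right) \left(-9\right)\right)}{-9} \cdot 43 \cdot 27 = 6 \left(- \frac{1}{9}\right) \left(1 + 90\right) 43 \cdot 27 = 6 \left(- \frac{1}{9}\right) 91 \cdot 43 \cdot 27 = \left(- \frac{182}{3}\right) 43 \cdot 27 = \left(- \frac{7826}{3}\right) 27 = -70434$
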